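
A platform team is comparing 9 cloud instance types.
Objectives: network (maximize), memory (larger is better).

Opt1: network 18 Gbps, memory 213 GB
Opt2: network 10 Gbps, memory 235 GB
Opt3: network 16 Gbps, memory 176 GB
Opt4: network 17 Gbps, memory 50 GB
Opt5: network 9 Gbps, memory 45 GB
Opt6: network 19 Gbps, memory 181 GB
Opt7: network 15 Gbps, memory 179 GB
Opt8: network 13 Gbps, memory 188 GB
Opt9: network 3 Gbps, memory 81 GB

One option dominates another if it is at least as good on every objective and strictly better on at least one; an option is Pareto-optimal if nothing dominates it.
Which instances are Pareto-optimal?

Opt1, Opt2, Opt6

Opt1: not dominated.
Opt2: not dominated (best memory).
Opt3: dominated by Opt1 (network 18≥16, memory 213≥176).
Opt4: dominated by Opt1 (network 18≥17, memory 213≥50).
Opt5: dominated by Opt1 (network 18≥9, memory 213≥45).
Opt6: not dominated (best network).
Opt7: dominated by Opt1 (network 18≥15, memory 213≥179).
Opt8: dominated by Opt1 (network 18≥13, memory 213≥188).
Opt9: dominated by Opt1 (network 18≥3, memory 213≥81).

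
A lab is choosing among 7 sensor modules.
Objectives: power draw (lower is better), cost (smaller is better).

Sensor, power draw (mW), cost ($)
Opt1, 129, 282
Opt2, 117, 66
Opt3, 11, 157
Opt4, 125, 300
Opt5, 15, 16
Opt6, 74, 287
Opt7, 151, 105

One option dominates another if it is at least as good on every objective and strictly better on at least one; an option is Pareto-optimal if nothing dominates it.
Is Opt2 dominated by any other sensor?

Yes

Opt5 vs Opt2: power draw 15≤117, cost 16≤66 — Opt5 is at least as good on every objective and strictly better on at least one, so Opt5 dominates Opt2.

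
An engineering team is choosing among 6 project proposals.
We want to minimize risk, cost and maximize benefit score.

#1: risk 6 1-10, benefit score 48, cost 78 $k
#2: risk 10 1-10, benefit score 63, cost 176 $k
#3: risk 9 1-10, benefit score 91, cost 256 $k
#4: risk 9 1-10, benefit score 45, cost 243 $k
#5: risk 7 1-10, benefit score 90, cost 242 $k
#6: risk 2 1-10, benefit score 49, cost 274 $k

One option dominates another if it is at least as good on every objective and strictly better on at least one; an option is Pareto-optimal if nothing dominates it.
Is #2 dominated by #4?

No

#4 vs #2: #4 is worse on benefit score (45 vs 63), so it does not dominate #2.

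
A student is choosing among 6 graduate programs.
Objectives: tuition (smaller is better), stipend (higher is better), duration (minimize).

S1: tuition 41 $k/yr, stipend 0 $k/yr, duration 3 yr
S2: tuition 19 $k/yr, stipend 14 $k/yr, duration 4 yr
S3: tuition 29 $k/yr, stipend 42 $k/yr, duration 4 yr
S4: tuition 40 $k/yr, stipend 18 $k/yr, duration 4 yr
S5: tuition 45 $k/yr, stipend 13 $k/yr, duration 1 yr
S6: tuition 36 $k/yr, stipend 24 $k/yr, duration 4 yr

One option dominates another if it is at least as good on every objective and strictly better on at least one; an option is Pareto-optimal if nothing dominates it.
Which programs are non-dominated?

S1, S2, S3, S5

S1: not dominated.
S2: not dominated (best tuition).
S3: not dominated (best stipend).
S4: dominated by S3 (tuition 29≤40, stipend 42≥18, duration 4≤4).
S5: not dominated (best duration).
S6: dominated by S3 (tuition 29≤36, stipend 42≥24, duration 4≤4).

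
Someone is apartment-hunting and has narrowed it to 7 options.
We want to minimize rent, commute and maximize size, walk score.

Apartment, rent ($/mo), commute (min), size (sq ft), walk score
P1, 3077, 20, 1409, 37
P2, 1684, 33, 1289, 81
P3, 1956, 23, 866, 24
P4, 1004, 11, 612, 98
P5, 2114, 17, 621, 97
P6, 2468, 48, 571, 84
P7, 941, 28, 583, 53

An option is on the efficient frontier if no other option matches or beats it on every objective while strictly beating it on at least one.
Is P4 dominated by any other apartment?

P1: worse on rent (3077 vs 1004).
P2: worse on rent (1684 vs 1004).
P3: worse on rent (1956 vs 1004).
P5: worse on rent (2114 vs 1004).
P6: worse on rent (2468 vs 1004).
P7: worse on commute (28 vs 11).
No option is at least as good as P4 on every objective and strictly better on one.

No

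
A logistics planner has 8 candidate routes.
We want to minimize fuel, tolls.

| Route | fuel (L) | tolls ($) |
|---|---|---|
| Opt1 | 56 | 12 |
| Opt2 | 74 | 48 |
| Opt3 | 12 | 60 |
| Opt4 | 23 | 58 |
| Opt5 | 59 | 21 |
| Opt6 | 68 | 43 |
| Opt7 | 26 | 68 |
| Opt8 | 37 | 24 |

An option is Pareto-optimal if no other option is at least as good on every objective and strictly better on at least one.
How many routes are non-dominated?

Opt1: not dominated (best tolls).
Opt2: dominated by Opt1 (fuel 56≤74, tolls 12≤48).
Opt3: not dominated (best fuel).
Opt4: not dominated.
Opt5: dominated by Opt1 (fuel 56≤59, tolls 12≤21).
Opt6: dominated by Opt1 (fuel 56≤68, tolls 12≤43).
Opt7: dominated by Opt3 (fuel 12≤26, tolls 60≤68).
Opt8: not dominated.
Pareto-optimal: Opt1, Opt3, Opt4, Opt8 → 4.

4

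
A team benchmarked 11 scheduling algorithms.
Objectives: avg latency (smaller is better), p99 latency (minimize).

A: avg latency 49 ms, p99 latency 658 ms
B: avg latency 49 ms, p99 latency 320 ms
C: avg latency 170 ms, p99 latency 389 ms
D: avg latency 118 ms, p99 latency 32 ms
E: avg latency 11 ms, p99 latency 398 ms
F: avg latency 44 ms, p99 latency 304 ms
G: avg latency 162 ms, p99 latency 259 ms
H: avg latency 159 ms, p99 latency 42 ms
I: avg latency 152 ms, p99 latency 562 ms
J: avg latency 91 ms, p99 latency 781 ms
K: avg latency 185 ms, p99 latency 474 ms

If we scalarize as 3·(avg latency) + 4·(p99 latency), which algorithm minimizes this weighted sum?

D

A: 3·49 + 4·658 = 2779
B: 3·49 + 4·320 = 1427
C: 3·170 + 4·389 = 2066
D: 3·118 + 4·32 = 482
E: 3·11 + 4·398 = 1625
F: 3·44 + 4·304 = 1348
G: 3·162 + 4·259 = 1522
H: 3·159 + 4·42 = 645
I: 3·152 + 4·562 = 2704
J: 3·91 + 4·781 = 3397
K: 3·185 + 4·474 = 2451
Lowest: D at 482.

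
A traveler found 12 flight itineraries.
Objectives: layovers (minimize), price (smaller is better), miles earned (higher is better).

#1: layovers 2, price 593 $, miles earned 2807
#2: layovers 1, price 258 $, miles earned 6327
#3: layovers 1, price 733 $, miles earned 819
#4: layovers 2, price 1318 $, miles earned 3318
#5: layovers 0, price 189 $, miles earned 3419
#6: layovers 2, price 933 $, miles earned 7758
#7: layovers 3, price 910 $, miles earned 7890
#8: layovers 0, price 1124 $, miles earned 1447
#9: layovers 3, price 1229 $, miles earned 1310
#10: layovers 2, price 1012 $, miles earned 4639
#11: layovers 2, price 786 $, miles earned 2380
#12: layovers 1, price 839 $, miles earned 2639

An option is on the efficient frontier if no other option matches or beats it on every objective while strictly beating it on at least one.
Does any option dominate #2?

#1: worse on layovers (2 vs 1).
#3: worse on price (733 vs 258).
#4: worse on layovers (2 vs 1).
#5: worse on miles earned (3419 vs 6327).
#6: worse on layovers (2 vs 1).
#7: worse on layovers (3 vs 1).
#8: worse on price (1124 vs 258).
#9: worse on layovers (3 vs 1).
#10: worse on layovers (2 vs 1).
#11: worse on layovers (2 vs 1).
#12: worse on price (839 vs 258).
No option is at least as good as #2 on every objective and strictly better on one.

No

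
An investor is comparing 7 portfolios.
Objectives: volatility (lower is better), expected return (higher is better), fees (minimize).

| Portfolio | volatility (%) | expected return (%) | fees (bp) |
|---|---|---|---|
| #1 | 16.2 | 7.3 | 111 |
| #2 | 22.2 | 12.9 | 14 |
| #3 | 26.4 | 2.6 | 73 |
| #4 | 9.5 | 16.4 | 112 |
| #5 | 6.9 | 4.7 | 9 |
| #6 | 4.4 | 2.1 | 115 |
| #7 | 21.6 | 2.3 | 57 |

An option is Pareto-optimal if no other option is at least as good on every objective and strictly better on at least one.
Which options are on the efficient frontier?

#1, #2, #4, #5, #6

#1: not dominated.
#2: not dominated.
#3: dominated by #2 (volatility 22.2≤26.4, expected return 12.9≥2.6, fees 14≤73).
#4: not dominated (best expected return).
#5: not dominated (best fees).
#6: not dominated (best volatility).
#7: dominated by #5 (volatility 6.9≤21.6, expected return 4.7≥2.3, fees 9≤57).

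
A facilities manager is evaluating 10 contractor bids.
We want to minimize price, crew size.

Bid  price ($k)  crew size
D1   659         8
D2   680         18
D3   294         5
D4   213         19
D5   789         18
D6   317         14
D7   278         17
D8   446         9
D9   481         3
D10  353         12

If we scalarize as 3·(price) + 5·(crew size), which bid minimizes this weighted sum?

D4

D1: 3·659 + 5·8 = 2017
D2: 3·680 + 5·18 = 2130
D3: 3·294 + 5·5 = 907
D4: 3·213 + 5·19 = 734
D5: 3·789 + 5·18 = 2457
D6: 3·317 + 5·14 = 1021
D7: 3·278 + 5·17 = 919
D8: 3·446 + 5·9 = 1383
D9: 3·481 + 5·3 = 1458
D10: 3·353 + 5·12 = 1119
Lowest: D4 at 734.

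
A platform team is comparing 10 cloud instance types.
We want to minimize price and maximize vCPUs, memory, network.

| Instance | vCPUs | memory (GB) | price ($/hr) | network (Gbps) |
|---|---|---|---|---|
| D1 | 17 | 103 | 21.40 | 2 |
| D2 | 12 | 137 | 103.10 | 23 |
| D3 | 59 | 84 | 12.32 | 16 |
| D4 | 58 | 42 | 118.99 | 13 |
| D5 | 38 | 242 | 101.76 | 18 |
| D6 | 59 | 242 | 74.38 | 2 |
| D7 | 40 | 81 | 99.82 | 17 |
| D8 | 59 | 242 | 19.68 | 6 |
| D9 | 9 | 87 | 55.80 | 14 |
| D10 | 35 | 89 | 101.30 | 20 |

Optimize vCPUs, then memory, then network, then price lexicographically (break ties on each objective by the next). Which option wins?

First maximize vCPUs: best is 59, kept {D3, D6, D8}.
Then maximize memory: best is 242, kept {D6, D8}.
Then maximize network: best is 6, kept {D8}.

D8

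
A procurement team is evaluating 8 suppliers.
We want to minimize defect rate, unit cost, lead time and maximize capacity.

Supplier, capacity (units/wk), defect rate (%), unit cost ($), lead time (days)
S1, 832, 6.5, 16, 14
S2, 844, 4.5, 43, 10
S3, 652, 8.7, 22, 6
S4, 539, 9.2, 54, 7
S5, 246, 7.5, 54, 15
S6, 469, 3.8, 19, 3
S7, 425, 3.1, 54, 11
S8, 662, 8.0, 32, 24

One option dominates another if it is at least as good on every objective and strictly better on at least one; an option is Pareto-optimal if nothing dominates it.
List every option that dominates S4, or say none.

S3

S3: capacity 652≥539, defect rate 8.7≤9.2, unit cost 22≤54, lead time 6≤7 — dominates S4.
Others (S1, S2, S5, S6, S7, S8) are each worse than S4 on at least one objective.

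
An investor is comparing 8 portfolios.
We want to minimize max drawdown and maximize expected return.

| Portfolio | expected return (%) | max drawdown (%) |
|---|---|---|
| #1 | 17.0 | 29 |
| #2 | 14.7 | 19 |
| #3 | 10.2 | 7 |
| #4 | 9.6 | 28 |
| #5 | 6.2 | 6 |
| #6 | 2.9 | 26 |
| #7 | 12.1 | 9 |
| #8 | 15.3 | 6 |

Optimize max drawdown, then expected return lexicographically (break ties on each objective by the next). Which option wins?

#8

First minimize max drawdown: best is 6, kept {#5, #8}.
Then maximize expected return: best is 15.3, kept {#8}.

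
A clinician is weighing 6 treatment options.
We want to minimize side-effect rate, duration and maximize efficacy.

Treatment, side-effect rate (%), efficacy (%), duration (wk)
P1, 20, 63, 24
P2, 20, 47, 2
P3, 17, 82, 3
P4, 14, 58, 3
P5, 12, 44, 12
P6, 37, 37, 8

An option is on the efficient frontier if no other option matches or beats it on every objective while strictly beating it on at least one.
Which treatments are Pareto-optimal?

P2, P3, P4, P5

P1: dominated by P3 (side-effect rate 17≤20, efficacy 82≥63, duration 3≤24).
P2: not dominated (best duration).
P3: not dominated (best efficacy).
P4: not dominated.
P5: not dominated (best side-effect rate).
P6: dominated by P2 (side-effect rate 20≤37, efficacy 47≥37, duration 2≤8).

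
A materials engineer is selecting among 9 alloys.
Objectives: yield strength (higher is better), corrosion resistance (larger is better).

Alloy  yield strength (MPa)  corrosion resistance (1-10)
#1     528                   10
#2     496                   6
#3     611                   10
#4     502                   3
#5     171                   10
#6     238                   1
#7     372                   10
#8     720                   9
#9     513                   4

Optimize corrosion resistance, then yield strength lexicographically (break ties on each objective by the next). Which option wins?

#3

First maximize corrosion resistance: best is 10, kept {#1, #3, #5, #7}.
Then maximize yield strength: best is 611, kept {#3}.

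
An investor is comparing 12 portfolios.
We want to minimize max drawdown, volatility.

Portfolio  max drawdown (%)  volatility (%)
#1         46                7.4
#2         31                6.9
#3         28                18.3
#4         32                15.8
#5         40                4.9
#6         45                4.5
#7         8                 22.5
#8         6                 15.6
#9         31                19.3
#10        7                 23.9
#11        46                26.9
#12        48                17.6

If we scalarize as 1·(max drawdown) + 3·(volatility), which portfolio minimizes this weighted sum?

#1: 1·46 + 3·7.4 = 68.2
#2: 1·31 + 3·6.9 = 51.7
#3: 1·28 + 3·18.3 = 82.9
#4: 1·32 + 3·15.8 = 79.4
#5: 1·40 + 3·4.9 = 54.7
#6: 1·45 + 3·4.5 = 58.5
#7: 1·8 + 3·22.5 = 75.5
#8: 1·6 + 3·15.6 = 52.8
#9: 1·31 + 3·19.3 = 88.9
#10: 1·7 + 3·23.9 = 78.7
#11: 1·46 + 3·26.9 = 126.7
#12: 1·48 + 3·17.6 = 100.8
Lowest: #2 at 51.7.

#2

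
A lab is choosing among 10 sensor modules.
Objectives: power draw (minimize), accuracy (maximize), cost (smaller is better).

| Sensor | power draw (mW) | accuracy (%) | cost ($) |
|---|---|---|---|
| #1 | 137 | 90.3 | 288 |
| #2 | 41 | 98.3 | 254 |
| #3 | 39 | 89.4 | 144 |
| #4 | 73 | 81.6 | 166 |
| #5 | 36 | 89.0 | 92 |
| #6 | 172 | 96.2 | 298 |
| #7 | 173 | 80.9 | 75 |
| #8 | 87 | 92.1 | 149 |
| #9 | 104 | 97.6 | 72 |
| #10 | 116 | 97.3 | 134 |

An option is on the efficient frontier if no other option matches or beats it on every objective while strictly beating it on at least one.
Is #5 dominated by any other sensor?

No

#1: worse on power draw (137 vs 36).
#2: worse on power draw (41 vs 36).
#3: worse on power draw (39 vs 36).
#4: worse on power draw (73 vs 36).
#6: worse on power draw (172 vs 36).
#7: worse on power draw (173 vs 36).
#8: worse on power draw (87 vs 36).
#9: worse on power draw (104 vs 36).
#10: worse on power draw (116 vs 36).
No option is at least as good as #5 on every objective and strictly better on one.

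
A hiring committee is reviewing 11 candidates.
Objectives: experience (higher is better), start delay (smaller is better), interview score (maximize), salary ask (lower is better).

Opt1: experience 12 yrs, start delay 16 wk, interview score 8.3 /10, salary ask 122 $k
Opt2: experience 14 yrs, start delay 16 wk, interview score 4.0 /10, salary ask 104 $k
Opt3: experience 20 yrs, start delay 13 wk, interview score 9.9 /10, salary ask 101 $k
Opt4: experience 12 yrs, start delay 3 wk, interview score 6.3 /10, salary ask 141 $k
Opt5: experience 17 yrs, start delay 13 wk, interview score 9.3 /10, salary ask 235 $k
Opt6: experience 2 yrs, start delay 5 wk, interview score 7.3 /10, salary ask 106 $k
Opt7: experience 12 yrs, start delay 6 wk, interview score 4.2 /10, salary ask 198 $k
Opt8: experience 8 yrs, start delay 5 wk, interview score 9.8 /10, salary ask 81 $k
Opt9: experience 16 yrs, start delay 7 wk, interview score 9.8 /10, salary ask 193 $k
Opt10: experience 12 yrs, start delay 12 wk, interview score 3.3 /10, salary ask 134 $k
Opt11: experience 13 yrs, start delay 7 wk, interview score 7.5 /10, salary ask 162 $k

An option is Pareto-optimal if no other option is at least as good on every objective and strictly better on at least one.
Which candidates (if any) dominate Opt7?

Opt4: experience 12≥12, start delay 3≤6, interview score 6.3≥4.2, salary ask 141≤198 — dominates Opt7.
Others (Opt1, Opt2, Opt3, Opt5, Opt6, Opt8, Opt9, Opt10, Opt11) are each worse than Opt7 on at least one objective.

Opt4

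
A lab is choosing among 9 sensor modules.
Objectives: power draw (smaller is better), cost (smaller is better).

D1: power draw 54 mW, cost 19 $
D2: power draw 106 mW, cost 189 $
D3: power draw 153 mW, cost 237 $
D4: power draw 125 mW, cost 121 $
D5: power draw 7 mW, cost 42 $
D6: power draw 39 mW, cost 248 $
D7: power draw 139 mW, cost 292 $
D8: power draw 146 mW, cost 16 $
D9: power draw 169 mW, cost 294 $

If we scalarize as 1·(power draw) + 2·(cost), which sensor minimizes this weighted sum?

D1: 1·54 + 2·19 = 92
D2: 1·106 + 2·189 = 484
D3: 1·153 + 2·237 = 627
D4: 1·125 + 2·121 = 367
D5: 1·7 + 2·42 = 91
D6: 1·39 + 2·248 = 535
D7: 1·139 + 2·292 = 723
D8: 1·146 + 2·16 = 178
D9: 1·169 + 2·294 = 757
Lowest: D5 at 91.

D5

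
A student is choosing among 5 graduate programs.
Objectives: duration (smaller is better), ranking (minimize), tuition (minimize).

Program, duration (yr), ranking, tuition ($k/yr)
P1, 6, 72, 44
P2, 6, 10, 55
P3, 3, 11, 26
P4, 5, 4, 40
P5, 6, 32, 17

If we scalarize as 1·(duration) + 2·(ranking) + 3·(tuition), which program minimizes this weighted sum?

P1: 1·6 + 2·72 + 3·44 = 282
P2: 1·6 + 2·10 + 3·55 = 191
P3: 1·3 + 2·11 + 3·26 = 103
P4: 1·5 + 2·4 + 3·40 = 133
P5: 1·6 + 2·32 + 3·17 = 121
Lowest: P3 at 103.

P3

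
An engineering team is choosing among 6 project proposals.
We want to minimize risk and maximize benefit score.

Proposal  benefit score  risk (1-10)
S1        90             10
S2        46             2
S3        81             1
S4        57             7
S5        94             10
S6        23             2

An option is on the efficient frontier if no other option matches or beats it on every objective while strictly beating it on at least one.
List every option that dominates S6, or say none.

S2, S3

S2: benefit score 46≥23, risk 2≤2 — dominates S6.
S3: benefit score 81≥23, risk 1≤2 — dominates S6.
Others (S1, S4, S5) are each worse than S6 on at least one objective.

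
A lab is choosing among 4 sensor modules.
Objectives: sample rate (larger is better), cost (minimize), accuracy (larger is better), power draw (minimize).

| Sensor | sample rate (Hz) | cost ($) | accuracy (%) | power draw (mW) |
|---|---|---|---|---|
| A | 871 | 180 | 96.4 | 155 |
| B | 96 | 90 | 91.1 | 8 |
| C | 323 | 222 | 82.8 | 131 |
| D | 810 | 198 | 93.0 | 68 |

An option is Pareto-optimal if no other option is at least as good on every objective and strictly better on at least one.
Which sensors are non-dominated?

A: not dominated (best sample rate).
B: not dominated (best cost).
C: dominated by D (sample rate 810≥323, cost 198≤222, accuracy 93.0≥82.8, power draw 68≤131).
D: not dominated.

A, B, D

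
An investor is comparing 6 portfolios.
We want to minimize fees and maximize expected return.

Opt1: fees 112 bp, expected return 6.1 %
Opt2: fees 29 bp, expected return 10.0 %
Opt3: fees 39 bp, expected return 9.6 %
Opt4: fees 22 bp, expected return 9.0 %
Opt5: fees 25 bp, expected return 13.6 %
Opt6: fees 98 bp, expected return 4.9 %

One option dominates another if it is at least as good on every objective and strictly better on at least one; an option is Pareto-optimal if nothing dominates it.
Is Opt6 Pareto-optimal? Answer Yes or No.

Opt2 vs Opt6: fees 29≤98, expected return 10.0≥4.9 — Opt2 is at least as good on every objective and strictly better on at least one, so Opt2 dominates Opt6.

No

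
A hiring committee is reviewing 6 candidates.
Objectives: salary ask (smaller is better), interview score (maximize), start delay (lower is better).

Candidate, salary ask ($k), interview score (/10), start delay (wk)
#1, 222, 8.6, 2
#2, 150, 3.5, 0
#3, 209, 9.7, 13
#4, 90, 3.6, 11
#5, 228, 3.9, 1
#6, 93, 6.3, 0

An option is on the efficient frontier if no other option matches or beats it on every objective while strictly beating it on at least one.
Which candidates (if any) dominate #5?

#6

#6: salary ask 93≤228, interview score 6.3≥3.9, start delay 0≤1 — dominates #5.
Others (#1, #2, #3, #4) are each worse than #5 on at least one objective.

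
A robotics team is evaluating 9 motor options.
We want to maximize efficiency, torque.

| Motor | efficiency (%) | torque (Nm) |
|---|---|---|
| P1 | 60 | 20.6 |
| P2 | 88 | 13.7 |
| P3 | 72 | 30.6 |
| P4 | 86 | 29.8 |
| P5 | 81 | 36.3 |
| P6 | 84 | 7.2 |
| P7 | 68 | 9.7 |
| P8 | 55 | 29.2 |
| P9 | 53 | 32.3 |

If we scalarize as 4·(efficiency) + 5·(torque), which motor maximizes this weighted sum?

P5

P1: 4·60 + 5·20.6 = 343.0
P2: 4·88 + 5·13.7 = 420.5
P3: 4·72 + 5·30.6 = 441.0
P4: 4·86 + 5·29.8 = 493.0
P5: 4·81 + 5·36.3 = 505.5
P6: 4·84 + 5·7.2 = 372.0
P7: 4·68 + 5·9.7 = 320.5
P8: 4·55 + 5·29.2 = 366.0
P9: 4·53 + 5·32.3 = 373.5
Highest: P5 at 505.5.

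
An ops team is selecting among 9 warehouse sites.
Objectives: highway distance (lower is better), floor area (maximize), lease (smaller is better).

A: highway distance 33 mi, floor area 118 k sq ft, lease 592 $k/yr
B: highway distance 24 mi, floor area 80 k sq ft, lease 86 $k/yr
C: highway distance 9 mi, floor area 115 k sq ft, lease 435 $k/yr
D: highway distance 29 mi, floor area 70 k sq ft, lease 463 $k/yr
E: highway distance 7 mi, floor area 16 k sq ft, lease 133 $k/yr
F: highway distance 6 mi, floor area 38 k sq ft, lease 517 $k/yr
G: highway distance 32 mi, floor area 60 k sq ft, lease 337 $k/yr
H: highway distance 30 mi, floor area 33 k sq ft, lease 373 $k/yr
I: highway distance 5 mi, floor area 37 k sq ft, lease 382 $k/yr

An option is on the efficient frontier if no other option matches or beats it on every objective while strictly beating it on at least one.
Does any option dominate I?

A: worse on highway distance (33 vs 5).
B: worse on highway distance (24 vs 5).
C: worse on highway distance (9 vs 5).
D: worse on highway distance (29 vs 5).
E: worse on highway distance (7 vs 5).
F: worse on highway distance (6 vs 5).
G: worse on highway distance (32 vs 5).
H: worse on highway distance (30 vs 5).
No option is at least as good as I on every objective and strictly better on one.

No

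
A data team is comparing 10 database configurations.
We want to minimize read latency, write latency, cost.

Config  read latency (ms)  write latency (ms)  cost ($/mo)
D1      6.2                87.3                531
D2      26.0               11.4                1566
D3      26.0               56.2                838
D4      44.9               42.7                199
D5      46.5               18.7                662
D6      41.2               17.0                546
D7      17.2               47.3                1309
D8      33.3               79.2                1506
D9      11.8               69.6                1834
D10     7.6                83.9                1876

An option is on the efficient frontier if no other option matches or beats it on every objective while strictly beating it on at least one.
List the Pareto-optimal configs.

D1, D2, D3, D4, D6, D7, D9, D10

D1: not dominated (best read latency).
D2: not dominated (best write latency).
D3: not dominated.
D4: not dominated (best cost).
D5: dominated by D6 (read latency 41.2≤46.5, write latency 17.0≤18.7, cost 546≤662).
D6: not dominated.
D7: not dominated.
D8: dominated by D3 (read latency 26.0≤33.3, write latency 56.2≤79.2, cost 838≤1506).
D9: not dominated.
D10: not dominated.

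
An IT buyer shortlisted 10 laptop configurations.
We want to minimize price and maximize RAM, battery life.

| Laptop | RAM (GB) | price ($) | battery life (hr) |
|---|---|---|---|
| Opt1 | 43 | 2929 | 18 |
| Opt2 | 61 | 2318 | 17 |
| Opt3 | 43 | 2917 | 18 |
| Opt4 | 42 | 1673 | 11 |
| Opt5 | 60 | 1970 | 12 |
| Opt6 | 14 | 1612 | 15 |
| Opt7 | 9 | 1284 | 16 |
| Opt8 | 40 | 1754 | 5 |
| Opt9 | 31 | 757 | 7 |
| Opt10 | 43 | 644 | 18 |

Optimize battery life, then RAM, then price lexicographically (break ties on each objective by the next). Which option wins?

First maximize battery life: best is 18, kept {Opt1, Opt3, Opt10}.
Then maximize RAM: best is 43, kept {Opt1, Opt3, Opt10}.
Then minimize price: best is 644, kept {Opt10}.

Opt10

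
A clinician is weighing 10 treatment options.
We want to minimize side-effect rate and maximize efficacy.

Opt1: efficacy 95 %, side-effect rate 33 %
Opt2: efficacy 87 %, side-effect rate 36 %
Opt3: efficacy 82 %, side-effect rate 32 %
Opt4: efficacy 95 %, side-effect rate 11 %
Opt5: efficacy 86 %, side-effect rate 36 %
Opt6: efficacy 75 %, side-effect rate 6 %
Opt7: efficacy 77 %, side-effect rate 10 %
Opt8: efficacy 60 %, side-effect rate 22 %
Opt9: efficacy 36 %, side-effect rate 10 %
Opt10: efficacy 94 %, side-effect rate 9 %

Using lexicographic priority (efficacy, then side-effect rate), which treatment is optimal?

Opt4

First maximize efficacy: best is 95, kept {Opt1, Opt4}.
Then minimize side-effect rate: best is 11, kept {Opt4}.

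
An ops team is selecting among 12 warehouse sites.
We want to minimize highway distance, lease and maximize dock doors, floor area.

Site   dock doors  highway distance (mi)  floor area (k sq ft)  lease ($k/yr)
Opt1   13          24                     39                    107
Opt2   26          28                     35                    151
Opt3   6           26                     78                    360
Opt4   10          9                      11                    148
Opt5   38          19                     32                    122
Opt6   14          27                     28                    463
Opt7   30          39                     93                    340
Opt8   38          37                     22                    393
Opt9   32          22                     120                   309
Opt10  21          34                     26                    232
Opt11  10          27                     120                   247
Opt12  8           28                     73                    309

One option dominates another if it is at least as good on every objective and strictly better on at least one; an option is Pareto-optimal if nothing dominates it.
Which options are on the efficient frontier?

Opt1, Opt2, Opt4, Opt5, Opt9, Opt11

Opt1: not dominated (best lease).
Opt2: not dominated.
Opt3: dominated by Opt9 (dock doors 32≥6, highway distance 22≤26, floor area 120≥78, lease 309≤360).
Opt4: not dominated (best highway distance).
Opt5: not dominated.
Opt6: dominated by Opt5 (dock doors 38≥14, highway distance 19≤27, floor area 32≥28, lease 122≤463).
Opt7: dominated by Opt9 (dock doors 32≥30, highway distance 22≤39, floor area 120≥93, lease 309≤340).
Opt8: dominated by Opt5 (dock doors 38≥38, highway distance 19≤37, floor area 32≥22, lease 122≤393).
Opt9: not dominated.
Opt10: dominated by Opt2 (dock doors 26≥21, highway distance 28≤34, floor area 35≥26, lease 151≤232).
Opt11: not dominated.
Opt12: dominated by Opt9 (dock doors 32≥8, highway distance 22≤28, floor area 120≥73, lease 309≤309).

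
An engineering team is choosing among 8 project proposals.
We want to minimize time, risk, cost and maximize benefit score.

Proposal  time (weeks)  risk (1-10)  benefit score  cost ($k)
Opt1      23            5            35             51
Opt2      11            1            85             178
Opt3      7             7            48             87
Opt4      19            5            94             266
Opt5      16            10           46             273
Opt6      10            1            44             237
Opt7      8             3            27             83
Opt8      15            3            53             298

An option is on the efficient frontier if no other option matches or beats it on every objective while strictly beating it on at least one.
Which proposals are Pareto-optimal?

Opt1: not dominated (best cost).
Opt2: not dominated.
Opt3: not dominated (best time).
Opt4: not dominated (best benefit score).
Opt5: dominated by Opt2 (time 11≤16, risk 1≤10, benefit score 85≥46, cost 178≤273).
Opt6: not dominated.
Opt7: not dominated.
Opt8: dominated by Opt2 (time 11≤15, risk 1≤3, benefit score 85≥53, cost 178≤298).

Opt1, Opt2, Opt3, Opt4, Opt6, Opt7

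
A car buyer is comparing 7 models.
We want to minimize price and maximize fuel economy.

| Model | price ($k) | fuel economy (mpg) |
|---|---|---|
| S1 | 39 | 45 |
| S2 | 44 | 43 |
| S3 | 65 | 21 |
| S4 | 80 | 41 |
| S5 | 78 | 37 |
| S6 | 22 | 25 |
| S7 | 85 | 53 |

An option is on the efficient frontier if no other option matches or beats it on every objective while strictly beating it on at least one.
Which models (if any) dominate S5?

S1, S2

S1: price 39≤78, fuel economy 45≥37 — dominates S5.
S2: price 44≤78, fuel economy 43≥37 — dominates S5.
Others (S3, S4, S6, S7) are each worse than S5 on at least one objective.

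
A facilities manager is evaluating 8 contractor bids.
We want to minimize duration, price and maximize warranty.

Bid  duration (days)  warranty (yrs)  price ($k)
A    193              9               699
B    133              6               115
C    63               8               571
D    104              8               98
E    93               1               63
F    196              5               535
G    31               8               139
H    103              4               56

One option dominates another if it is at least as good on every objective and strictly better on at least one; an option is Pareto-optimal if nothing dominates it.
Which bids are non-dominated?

A: not dominated (best warranty).
B: dominated by D (duration 104≤133, warranty 8≥6, price 98≤115).
C: dominated by G (duration 31≤63, warranty 8≥8, price 139≤571).
D: not dominated.
E: not dominated.
F: dominated by B (duration 133≤196, warranty 6≥5, price 115≤535).
G: not dominated (best duration).
H: not dominated (best price).

A, D, E, G, H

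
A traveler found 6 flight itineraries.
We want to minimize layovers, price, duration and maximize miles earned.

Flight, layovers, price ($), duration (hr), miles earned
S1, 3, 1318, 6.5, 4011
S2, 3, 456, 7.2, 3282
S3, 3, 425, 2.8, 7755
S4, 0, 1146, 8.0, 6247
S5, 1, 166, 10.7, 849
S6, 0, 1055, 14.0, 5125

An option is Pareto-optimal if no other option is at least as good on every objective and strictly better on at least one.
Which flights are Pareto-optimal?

S1: dominated by S3 (layovers 3≤3, price 425≤1318, duration 2.8≤6.5, miles earned 7755≥4011).
S2: dominated by S3 (layovers 3≤3, price 425≤456, duration 2.8≤7.2, miles earned 7755≥3282).
S3: not dominated (best duration).
S4: not dominated.
S5: not dominated (best price).
S6: not dominated.

S3, S4, S5, S6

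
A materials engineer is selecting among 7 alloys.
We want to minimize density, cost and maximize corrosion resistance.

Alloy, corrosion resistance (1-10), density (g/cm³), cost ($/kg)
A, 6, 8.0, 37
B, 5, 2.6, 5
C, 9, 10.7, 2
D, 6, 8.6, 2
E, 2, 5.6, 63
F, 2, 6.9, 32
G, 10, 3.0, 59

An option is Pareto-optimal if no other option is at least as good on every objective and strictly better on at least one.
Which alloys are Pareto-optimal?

A, B, C, D, G

A: not dominated.
B: not dominated (best density).
C: not dominated.
D: not dominated.
E: dominated by B (corrosion resistance 5≥2, density 2.6≤5.6, cost 5≤63).
F: dominated by B (corrosion resistance 5≥2, density 2.6≤6.9, cost 5≤32).
G: not dominated (best corrosion resistance).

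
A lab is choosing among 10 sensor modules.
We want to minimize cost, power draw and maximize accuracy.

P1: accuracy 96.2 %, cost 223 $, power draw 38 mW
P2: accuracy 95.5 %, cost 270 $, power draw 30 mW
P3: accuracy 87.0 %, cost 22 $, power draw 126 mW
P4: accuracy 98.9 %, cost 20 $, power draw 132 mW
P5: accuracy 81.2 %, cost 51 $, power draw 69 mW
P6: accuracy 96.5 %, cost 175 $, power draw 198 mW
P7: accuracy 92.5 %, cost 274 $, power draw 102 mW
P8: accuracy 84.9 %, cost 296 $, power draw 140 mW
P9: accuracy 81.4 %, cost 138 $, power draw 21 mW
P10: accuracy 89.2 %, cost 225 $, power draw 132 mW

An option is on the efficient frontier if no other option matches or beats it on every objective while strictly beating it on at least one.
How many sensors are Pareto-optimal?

6

P1: not dominated.
P2: not dominated.
P3: not dominated.
P4: not dominated (best accuracy).
P5: not dominated.
P6: dominated by P4 (accuracy 98.9≥96.5, cost 20≤175, power draw 132≤198).
P7: dominated by P1 (accuracy 96.2≥92.5, cost 223≤274, power draw 38≤102).
P8: dominated by P1 (accuracy 96.2≥84.9, cost 223≤296, power draw 38≤140).
P9: not dominated (best power draw).
P10: dominated by P1 (accuracy 96.2≥89.2, cost 223≤225, power draw 38≤132).
Pareto-optimal: P1, P2, P3, P4, P5, P9 → 6.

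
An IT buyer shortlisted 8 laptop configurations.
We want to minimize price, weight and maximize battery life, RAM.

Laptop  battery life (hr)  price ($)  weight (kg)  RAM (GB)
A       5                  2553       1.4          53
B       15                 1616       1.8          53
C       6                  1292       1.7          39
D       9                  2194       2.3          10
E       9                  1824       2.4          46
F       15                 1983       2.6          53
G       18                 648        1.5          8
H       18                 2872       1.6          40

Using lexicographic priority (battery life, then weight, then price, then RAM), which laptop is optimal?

First maximize battery life: best is 18, kept {G, H}.
Then minimize weight: best is 1.5, kept {G}.

G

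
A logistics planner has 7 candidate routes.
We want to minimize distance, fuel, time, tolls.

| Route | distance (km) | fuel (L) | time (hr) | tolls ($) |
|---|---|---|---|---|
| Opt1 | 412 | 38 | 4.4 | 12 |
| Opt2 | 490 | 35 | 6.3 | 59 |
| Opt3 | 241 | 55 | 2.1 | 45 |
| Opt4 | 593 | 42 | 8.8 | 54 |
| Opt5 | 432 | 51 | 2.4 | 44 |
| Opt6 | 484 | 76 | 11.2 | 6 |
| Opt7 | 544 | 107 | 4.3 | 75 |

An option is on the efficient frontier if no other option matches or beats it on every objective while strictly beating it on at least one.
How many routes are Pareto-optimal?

5

Opt1: not dominated.
Opt2: not dominated (best fuel).
Opt3: not dominated (best distance).
Opt4: dominated by Opt1 (distance 412≤593, fuel 38≤42, time 4.4≤8.8, tolls 12≤54).
Opt5: not dominated.
Opt6: not dominated (best tolls).
Opt7: dominated by Opt3 (distance 241≤544, fuel 55≤107, time 2.1≤4.3, tolls 45≤75).
Pareto-optimal: Opt1, Opt2, Opt3, Opt5, Opt6 → 5.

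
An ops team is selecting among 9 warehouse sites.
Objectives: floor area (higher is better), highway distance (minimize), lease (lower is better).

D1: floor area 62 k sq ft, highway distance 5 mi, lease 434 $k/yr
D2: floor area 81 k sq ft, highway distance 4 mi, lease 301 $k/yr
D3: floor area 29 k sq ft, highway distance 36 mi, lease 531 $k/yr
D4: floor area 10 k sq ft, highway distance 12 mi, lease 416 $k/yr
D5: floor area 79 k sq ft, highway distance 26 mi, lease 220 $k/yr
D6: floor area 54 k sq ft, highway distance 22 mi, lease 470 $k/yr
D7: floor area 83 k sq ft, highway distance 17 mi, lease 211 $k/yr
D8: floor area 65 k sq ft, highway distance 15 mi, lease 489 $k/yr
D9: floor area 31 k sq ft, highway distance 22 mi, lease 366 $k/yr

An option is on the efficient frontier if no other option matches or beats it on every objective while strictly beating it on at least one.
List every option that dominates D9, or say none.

D2, D7

D2: floor area 81≥31, highway distance 4≤22, lease 301≤366 — dominates D9.
D7: floor area 83≥31, highway distance 17≤22, lease 211≤366 — dominates D9.
Others (D1, D3, D4, D5, D6, D8) are each worse than D9 on at least one objective.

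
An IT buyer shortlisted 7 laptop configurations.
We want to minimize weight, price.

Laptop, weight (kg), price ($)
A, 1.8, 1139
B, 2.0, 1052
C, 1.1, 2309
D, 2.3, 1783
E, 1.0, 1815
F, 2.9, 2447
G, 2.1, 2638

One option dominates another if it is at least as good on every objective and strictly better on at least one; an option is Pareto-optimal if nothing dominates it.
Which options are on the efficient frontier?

A: not dominated.
B: not dominated (best price).
C: dominated by E (weight 1.0≤1.1, price 1815≤2309).
D: dominated by A (weight 1.8≤2.3, price 1139≤1783).
E: not dominated (best weight).
F: dominated by A (weight 1.8≤2.9, price 1139≤2447).
G: dominated by A (weight 1.8≤2.1, price 1139≤2638).

A, B, E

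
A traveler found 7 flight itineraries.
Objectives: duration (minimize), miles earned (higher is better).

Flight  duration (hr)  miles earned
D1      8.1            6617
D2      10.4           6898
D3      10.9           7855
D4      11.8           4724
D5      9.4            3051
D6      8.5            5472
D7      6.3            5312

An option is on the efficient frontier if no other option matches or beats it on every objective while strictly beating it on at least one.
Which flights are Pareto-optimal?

D1, D2, D3, D7

D1: not dominated.
D2: not dominated.
D3: not dominated (best miles earned).
D4: dominated by D1 (duration 8.1≤11.8, miles earned 6617≥4724).
D5: dominated by D1 (duration 8.1≤9.4, miles earned 6617≥3051).
D6: dominated by D1 (duration 8.1≤8.5, miles earned 6617≥5472).
D7: not dominated (best duration).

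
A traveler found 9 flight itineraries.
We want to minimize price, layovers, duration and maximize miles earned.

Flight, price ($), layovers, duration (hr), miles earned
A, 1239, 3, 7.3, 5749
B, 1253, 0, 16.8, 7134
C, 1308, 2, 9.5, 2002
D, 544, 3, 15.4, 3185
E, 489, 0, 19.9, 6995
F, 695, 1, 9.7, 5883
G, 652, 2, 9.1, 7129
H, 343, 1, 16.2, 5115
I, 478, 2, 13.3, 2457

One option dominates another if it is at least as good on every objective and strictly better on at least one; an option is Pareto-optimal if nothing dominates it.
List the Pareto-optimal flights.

A: not dominated (best duration).
B: not dominated (best miles earned).
C: dominated by G (price 652≤1308, layovers 2≤2, duration 9.1≤9.5, miles earned 7129≥2002).
D: not dominated.
E: not dominated.
F: not dominated.
G: not dominated.
H: not dominated (best price).
I: not dominated.

A, B, D, E, F, G, H, I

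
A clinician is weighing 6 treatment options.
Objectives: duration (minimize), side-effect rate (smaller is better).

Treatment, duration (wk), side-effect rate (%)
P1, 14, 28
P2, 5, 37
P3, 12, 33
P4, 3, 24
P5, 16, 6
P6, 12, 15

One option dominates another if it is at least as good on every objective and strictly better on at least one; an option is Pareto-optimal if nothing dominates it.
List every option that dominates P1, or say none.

P4, P6

P4: duration 3≤14, side-effect rate 24≤28 — dominates P1.
P6: duration 12≤14, side-effect rate 15≤28 — dominates P1.
Others (P2, P3, P5) are each worse than P1 on at least one objective.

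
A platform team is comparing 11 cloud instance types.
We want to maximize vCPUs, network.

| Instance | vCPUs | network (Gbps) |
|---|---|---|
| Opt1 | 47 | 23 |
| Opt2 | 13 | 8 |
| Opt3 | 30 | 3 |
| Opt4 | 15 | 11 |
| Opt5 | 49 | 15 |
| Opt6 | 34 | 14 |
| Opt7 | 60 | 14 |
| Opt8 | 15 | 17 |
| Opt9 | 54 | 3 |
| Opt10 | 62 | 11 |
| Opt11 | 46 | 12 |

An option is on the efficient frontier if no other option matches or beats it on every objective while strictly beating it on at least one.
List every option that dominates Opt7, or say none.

Opt1: worse on vCPUs (47 vs 60).
Opt2: worse on vCPUs (13 vs 60).
Opt3: worse on vCPUs (30 vs 60).
Opt4: worse on vCPUs (15 vs 60).
Opt5: worse on vCPUs (49 vs 60).
Opt6: worse on vCPUs (34 vs 60).
Opt8: worse on vCPUs (15 vs 60).
Opt9: worse on vCPUs (54 vs 60).
Opt10: worse on network (11 vs 14).
Opt11: worse on vCPUs (46 vs 60).
No option dominates Opt7.

none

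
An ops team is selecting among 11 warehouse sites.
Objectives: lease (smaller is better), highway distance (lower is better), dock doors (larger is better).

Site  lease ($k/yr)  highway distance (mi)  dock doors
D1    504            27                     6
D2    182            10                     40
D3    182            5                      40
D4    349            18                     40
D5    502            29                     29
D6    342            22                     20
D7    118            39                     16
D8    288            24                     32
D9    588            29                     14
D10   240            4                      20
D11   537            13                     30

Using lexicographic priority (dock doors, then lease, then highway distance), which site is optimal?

D3

First maximize dock doors: best is 40, kept {D2, D3, D4}.
Then minimize lease: best is 182, kept {D2, D3}.
Then minimize highway distance: best is 5, kept {D3}.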